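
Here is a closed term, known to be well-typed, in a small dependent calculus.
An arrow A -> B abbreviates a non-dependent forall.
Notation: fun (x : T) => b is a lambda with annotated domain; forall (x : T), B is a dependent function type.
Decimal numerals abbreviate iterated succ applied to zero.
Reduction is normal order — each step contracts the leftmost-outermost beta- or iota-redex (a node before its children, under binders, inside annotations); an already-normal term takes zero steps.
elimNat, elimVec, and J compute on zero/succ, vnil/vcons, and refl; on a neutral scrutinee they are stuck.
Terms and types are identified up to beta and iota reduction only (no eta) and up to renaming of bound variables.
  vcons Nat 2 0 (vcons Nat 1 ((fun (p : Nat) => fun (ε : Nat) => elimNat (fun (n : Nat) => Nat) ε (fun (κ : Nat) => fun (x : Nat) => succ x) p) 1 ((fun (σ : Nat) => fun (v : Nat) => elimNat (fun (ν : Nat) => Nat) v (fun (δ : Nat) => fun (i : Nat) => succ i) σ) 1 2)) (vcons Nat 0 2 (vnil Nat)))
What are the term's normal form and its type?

reduced normal form:
  vcons Nat 2 0 (vcons Nat 1 4 (vcons Nat 0 2 (vnil Nat)))
inferred type:
  Vec Nat 3
observation: reduction starts at a beta-redex, and 12 normal-order steps reach the normal form.


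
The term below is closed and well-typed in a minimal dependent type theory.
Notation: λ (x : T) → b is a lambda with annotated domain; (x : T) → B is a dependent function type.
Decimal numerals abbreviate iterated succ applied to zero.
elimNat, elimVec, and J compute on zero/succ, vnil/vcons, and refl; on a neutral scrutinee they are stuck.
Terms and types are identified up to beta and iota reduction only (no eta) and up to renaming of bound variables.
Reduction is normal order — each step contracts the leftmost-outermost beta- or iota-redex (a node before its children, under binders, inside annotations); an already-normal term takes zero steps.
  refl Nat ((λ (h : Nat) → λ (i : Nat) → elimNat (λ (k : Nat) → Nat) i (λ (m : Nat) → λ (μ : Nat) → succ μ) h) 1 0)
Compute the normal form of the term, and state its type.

reduced normal form:
  refl Nat 1
the term's type:
  Eq Nat 1 1
observation: the term reaches its normal form after 6 normal-order steps.


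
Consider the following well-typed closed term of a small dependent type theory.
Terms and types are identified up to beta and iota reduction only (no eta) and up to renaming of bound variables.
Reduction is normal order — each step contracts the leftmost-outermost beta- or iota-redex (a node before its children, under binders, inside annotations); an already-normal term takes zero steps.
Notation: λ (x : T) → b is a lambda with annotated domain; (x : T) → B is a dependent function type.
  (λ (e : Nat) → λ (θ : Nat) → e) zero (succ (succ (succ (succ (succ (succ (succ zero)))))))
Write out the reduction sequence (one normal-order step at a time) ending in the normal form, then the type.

normal-order reduction:
  (λ (e : Nat) → λ (θ : Nat) → e) zero (succ (succ (succ (succ (succ (succ (succ zero)))))))
  ~> (λ (e : Nat) → zero) (succ (succ (succ (succ (succ (succ (succ zero)))))))
  ~> zero
the term's type:
  Nat


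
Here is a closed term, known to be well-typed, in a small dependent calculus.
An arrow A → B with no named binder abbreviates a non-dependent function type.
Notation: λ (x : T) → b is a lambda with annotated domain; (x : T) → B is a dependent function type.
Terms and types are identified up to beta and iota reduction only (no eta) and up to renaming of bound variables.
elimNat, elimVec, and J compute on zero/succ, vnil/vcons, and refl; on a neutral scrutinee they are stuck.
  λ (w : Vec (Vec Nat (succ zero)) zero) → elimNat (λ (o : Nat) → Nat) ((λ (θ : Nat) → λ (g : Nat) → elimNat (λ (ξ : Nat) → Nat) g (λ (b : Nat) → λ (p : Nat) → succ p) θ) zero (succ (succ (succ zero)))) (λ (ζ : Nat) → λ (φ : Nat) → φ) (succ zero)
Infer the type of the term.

inferred type:
  Vec (Vec Nat (succ zero)) zero → Nat


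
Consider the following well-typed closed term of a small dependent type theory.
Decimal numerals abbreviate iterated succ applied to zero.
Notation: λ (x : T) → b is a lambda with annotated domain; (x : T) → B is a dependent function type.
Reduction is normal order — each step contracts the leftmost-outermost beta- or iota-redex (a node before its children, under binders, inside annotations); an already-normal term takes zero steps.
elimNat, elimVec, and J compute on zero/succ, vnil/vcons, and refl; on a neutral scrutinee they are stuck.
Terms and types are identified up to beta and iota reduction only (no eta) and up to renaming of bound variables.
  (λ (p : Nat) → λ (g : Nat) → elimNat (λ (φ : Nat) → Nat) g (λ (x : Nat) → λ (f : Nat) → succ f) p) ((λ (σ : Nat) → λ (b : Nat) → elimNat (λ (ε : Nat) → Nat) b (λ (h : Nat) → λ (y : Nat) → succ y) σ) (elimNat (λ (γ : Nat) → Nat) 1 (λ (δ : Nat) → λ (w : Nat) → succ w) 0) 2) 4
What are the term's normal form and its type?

normal form:
  7
inferred type:
  Nat


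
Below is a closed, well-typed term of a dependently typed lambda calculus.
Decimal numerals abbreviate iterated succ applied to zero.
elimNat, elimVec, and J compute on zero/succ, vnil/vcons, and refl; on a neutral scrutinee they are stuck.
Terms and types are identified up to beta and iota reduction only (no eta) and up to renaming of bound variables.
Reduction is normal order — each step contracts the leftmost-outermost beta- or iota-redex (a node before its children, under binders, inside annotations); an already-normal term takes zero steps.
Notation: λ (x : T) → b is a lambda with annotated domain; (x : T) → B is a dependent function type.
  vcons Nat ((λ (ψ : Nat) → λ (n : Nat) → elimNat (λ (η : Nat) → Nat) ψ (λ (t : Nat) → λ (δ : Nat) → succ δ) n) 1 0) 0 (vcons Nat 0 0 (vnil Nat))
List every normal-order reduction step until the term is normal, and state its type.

normal-order reduction sequence:
  vcons Nat ((λ (ψ : Nat) → λ (n : Nat) → elimNat (λ (η : Nat) → Nat) ψ (λ (t : Nat) → λ (δ : Nat) → succ δ) n) 1 0) 0 (vcons Nat 0 0 (vnil Nat))
  ~> vcons Nat ((λ (ψ : Nat) → elimNat (λ (n : Nat) → Nat) 1 (λ (η : Nat) → λ (t : Nat) → succ t) ψ) 0) 0 (vcons Nat 0 0 (vnil Nat))
  ~> vcons Nat (elimNat (λ (ψ : Nat) → Nat) 1 (λ (n : Nat) → λ (η : Nat) → succ η) 0) 0 (vcons Nat 0 0 (vnil Nat))
  ~> vcons Nat 1 0 (vcons Nat 0 0 (vnil Nat))
type:
  Vec Nat 2


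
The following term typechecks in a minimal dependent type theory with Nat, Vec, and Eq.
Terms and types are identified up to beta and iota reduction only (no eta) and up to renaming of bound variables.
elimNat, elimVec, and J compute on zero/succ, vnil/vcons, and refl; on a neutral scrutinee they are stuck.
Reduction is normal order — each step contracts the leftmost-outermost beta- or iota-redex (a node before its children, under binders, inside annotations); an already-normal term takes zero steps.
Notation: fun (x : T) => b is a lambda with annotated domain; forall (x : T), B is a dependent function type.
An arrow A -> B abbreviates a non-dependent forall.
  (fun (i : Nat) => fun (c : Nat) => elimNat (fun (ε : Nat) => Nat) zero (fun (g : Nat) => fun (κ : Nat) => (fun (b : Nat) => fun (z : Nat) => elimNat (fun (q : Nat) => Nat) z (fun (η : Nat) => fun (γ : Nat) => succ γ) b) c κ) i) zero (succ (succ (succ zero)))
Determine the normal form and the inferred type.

reduced normal form:
  zero
type:
  Nat


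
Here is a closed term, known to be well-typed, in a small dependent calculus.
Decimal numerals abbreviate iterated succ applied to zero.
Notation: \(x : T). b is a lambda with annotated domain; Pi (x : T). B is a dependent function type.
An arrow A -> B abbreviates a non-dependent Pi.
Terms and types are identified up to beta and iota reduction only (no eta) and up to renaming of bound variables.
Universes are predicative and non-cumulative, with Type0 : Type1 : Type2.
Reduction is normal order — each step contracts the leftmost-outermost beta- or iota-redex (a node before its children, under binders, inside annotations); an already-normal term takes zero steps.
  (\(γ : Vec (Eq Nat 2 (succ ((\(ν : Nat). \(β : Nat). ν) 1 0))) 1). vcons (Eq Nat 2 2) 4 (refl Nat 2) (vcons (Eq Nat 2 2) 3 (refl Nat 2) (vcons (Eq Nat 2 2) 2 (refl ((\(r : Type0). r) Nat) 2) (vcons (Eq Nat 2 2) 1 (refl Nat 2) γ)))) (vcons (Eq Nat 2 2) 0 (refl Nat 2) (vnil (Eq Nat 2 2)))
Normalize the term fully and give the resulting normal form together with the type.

normal form:
  vcons (Eq Nat 2 2) 4 (refl Nat 2) (vcons (Eq Nat 2 2) 3 (refl Nat 2) (vcons (Eq Nat 2 2) 2 (refl Nat 2) (vcons (Eq Nat 2 2) 1 (refl Nat 2) (vcons (Eq Nat 2 2) 0 (refl Nat 2) (vnil (Eq Nat 2 2))))))
the term's type:
  Vec (Eq Nat 2 2) 5
observation: reduction starts at a beta-redex, and 2 normal-order steps reach the normal form.


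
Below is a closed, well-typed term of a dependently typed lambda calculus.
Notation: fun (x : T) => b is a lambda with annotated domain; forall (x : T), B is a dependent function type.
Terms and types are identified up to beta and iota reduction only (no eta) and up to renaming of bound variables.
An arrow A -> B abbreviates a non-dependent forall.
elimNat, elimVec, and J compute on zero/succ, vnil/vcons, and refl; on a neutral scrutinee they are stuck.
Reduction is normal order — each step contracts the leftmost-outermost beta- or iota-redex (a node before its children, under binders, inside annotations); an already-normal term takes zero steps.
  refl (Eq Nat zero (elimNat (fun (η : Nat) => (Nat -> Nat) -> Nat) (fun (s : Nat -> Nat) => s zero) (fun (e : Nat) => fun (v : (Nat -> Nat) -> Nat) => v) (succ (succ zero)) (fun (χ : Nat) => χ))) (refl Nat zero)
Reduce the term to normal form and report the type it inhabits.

resulting normal form:
  refl (Eq Nat zero zero) (refl Nat zero)
type:
  Eq (Eq Nat zero zero) (refl Nat zero) (refl Nat zero)


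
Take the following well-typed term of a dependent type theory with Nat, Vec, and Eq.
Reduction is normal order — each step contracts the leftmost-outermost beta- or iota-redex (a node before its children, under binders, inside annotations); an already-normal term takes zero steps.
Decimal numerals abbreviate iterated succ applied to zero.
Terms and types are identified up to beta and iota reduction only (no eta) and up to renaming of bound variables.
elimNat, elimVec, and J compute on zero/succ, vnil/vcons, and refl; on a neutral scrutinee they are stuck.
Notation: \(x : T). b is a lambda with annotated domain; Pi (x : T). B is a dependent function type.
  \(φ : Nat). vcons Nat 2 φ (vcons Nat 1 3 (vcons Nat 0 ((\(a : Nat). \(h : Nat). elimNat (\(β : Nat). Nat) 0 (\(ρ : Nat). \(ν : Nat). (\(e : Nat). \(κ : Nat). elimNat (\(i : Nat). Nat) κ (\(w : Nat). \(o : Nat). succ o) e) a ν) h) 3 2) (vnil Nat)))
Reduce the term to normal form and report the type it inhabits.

reduced normal form:
  \(φ : Nat). vcons Nat 2 φ (vcons Nat 1 3 (vcons Nat 0 6 (vnil Nat)))
inferred type:
  Pi (φ : Nat). Vec Nat 3
observation: 33 normal-order steps separate the term from its normal form.


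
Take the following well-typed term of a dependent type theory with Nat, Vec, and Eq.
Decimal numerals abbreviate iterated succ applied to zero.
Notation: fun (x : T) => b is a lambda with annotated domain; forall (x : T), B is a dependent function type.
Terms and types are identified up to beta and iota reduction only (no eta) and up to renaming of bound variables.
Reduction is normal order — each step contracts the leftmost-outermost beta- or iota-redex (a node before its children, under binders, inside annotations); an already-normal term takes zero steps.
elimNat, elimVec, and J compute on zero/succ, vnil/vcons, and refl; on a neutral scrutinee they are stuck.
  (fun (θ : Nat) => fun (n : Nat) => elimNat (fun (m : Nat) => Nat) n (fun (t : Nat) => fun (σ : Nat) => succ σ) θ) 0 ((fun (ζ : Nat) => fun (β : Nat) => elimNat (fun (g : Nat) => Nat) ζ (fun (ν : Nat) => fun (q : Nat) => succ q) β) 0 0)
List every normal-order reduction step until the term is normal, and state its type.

normal-order reduction sequence:
  (fun (θ : Nat) => fun (n : Nat) => elimNat (fun (m : Nat) => Nat) n (fun (t : Nat) => fun (σ : Nat) => succ σ) θ) 0 ((fun (ζ : Nat) => fun (β : Nat) => elimNat (fun (g : Nat) => Nat) ζ (fun (ν : Nat) => fun (q : Nat) => succ q) β) 0 0)
  ~> (fun (θ : Nat) => elimNat (fun (n : Nat) => Nat) θ (fun (m : Nat) => fun (t : Nat) => succ t) 0) ((fun (σ : Nat) => fun (ζ : Nat) => elimNat (fun (β : Nat) => Nat) σ (fun (g : Nat) => fun (ν : Nat) => succ ν) ζ) 0 0)
  ~> elimNat (fun (θ : Nat) => Nat) ((fun (n : Nat) => fun (m : Nat) => elimNat (fun (t : Nat) => Nat) n (fun (σ : Nat) => fun (ζ : Nat) => succ ζ) m) 0 0) (fun (β : Nat) => fun (g : Nat) => succ g) 0
  ~> (fun (θ : Nat) => fun (n : Nat) => elimNat (fun (m : Nat) => Nat) θ (fun (t : Nat) => fun (σ : Nat) => succ σ) n) 0 0
  ~> (fun (θ : Nat) => elimNat (fun (n : Nat) => Nat) 0 (fun (m : Nat) => fun (t : Nat) => succ t) θ) 0
  ~> elimNat (fun (θ : Nat) => Nat) 0 (fun (n : Nat) => fun (m : Nat) => succ m) 0
  ~> 0
inferred type:
  Nat


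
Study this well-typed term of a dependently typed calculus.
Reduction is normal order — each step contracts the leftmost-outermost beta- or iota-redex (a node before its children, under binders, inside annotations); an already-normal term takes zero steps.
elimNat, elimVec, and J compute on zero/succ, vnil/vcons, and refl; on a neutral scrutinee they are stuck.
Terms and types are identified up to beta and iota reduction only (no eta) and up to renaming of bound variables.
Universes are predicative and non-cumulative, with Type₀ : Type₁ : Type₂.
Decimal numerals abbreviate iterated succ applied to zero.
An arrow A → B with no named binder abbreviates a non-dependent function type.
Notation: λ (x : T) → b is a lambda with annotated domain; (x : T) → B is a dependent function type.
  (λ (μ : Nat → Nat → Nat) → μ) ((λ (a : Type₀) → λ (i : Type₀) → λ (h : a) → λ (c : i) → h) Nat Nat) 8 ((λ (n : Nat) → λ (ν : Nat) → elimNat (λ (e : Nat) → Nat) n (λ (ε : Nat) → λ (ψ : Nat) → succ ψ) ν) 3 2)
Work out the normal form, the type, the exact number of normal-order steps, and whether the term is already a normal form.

reduced normal form:
  8
inferred type:
  Nat
steps to reach normal form (normal order): 5
started in normal form: no
first contracted redex: a beta-redex


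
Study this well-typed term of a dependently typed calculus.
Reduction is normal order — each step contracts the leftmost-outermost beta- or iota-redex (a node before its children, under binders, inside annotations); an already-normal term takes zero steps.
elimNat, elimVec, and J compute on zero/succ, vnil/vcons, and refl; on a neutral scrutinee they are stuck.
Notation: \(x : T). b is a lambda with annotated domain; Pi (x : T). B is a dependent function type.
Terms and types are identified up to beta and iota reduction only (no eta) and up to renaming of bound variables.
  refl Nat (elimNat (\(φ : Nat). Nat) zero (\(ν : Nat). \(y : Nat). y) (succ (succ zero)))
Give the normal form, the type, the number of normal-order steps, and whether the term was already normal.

normal form:
  refl Nat zero
the term's type:
  Eq Nat zero zero
normal-order step count: 7
already normal: no
first redex: an elimNat iota-redex


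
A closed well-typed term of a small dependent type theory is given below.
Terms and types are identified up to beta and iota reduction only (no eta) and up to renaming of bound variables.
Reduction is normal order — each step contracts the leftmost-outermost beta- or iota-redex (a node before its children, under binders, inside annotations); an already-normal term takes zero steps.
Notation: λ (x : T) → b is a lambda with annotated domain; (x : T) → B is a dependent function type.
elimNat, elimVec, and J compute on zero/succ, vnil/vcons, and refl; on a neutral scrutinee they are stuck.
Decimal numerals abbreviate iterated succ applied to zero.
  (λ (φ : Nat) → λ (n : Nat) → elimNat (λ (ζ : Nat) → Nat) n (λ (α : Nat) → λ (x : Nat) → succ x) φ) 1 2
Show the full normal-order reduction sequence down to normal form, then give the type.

normal-order reduction:
  (λ (φ : Nat) → λ (n : Nat) → elimNat (λ (ζ : Nat) → Nat) n (λ (α : Nat) → λ (x : Nat) → succ x) φ) 1 2
  ~> (λ (φ : Nat) → elimNat (λ (n : Nat) → Nat) φ (λ (ζ : Nat) → λ (α : Nat) → succ α) 1) 2
  ~> elimNat (λ (φ : Nat) → Nat) 2 (λ (n : Nat) → λ (ζ : Nat) → succ ζ) 1
  ~> (λ (φ : Nat) → λ (n : Nat) → succ n) 0 (elimNat (λ (ζ : Nat) → Nat) 2 (λ (α : Nat) → λ (x : Nat) → succ x) 0)
  ~> (λ (φ : Nat) → succ φ) (elimNat (λ (n : Nat) → Nat) 2 (λ (ζ : Nat) → λ (α : Nat) → succ α) 0)
  ~> succ (elimNat (λ (φ : Nat) → Nat) 2 (λ (n : Nat) → λ (ζ : Nat) → succ ζ) 0)
  ~> 3
inferred type:
  Nat


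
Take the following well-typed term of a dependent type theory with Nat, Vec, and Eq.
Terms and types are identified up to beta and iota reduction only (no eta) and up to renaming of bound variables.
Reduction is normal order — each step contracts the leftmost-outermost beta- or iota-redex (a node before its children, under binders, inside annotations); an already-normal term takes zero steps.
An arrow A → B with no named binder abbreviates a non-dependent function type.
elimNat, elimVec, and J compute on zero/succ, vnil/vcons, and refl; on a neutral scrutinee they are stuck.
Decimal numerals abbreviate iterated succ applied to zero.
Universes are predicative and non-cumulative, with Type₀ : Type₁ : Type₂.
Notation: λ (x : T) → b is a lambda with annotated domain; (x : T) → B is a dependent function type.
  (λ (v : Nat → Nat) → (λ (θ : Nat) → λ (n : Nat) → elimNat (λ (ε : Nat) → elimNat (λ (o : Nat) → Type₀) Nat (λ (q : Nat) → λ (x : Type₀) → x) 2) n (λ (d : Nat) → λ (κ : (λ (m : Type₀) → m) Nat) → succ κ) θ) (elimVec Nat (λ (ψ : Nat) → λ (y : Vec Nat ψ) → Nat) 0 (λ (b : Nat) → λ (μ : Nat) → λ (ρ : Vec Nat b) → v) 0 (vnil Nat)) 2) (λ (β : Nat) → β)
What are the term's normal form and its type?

resulting normal form:
  2
inferred type:
  Nat


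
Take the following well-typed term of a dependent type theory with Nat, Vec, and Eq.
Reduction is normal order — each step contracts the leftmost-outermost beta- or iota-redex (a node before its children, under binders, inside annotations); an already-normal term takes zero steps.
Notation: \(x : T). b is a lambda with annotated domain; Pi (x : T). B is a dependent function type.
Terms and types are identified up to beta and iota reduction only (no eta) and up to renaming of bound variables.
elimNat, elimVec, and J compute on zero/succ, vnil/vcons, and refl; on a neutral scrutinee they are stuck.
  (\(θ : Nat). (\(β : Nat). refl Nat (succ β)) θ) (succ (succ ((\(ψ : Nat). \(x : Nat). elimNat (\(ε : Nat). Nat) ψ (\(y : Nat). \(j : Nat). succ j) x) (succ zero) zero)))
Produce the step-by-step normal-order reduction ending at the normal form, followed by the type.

normal-order reduction sequence:
  (\(θ : Nat). (\(β : Nat). refl Nat (succ β)) θ) (succ (succ ((\(ψ : Nat). \(x : Nat). elimNat (\(ε : Nat). Nat) ψ (\(y : Nat). \(j : Nat). succ j) x) (succ zero) zero)))
  ~> (\(θ : Nat). refl Nat (succ θ)) (succ (succ ((\(β : Nat). \(ψ : Nat). elimNat (\(x : Nat). Nat) β (\(ε : Nat). \(y : Nat). succ y) ψ) (succ zero) zero)))
  ~> refl Nat (succ (succ (succ ((\(θ : Nat). \(β : Nat). elimNat (\(ψ : Nat). Nat) θ (\(x : Nat). \(ε : Nat). succ ε) β) (succ zero) zero))))
  ~> refl Nat (succ (succ (succ ((\(θ : Nat). elimNat (\(β : Nat). Nat) (succ zero) (\(ψ : Nat). \(x : Nat). succ x) θ) zero))))
  ~> refl Nat (succ (succ (succ (elimNat (\(θ : Nat). Nat) (succ zero) (\(β : Nat). \(ψ : Nat). succ ψ) zero))))
  ~> refl Nat (succ (succ (succ (succ zero))))
inferred type:
  Eq Nat (succ (succ (succ (succ zero)))) (succ (succ (succ (succ zero))))


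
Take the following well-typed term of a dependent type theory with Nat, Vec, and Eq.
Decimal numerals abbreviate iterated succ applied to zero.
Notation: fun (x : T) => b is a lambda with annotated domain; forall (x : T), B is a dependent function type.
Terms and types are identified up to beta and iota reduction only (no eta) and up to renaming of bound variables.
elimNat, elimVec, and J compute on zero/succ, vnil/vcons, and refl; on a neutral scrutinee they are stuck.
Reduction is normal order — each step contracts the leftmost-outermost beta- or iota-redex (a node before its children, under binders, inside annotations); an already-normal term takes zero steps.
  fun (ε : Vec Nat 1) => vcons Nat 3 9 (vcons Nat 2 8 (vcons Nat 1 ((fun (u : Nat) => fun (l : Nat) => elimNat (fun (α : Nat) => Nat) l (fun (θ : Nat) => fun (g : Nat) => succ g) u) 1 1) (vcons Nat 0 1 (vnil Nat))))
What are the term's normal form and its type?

normal form:
  fun (ε : Vec Nat 1) => vcons Nat 3 9 (vcons Nat 2 8 (vcons Nat 1 2 (vcons Nat 0 1 (vnil Nat))))
the term's type:
  forall (ε : Vec Nat 1), Vec Nat 4
observation: the first redex contracted is a beta-redex; the normal form is reached in 6 normal-order steps.


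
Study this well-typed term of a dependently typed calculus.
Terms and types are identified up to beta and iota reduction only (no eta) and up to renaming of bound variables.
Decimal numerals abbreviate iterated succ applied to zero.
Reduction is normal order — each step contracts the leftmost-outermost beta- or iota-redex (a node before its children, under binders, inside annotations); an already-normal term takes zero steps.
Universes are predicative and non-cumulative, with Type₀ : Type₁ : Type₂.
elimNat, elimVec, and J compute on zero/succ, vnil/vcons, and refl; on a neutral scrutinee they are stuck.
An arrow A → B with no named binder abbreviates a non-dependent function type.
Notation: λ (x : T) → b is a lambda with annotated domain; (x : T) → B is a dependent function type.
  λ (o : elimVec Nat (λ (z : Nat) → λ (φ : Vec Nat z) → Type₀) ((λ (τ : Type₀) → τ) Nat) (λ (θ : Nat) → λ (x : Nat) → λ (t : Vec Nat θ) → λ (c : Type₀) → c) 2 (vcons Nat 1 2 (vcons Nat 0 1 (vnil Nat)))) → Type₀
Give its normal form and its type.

reduced normal form:
  λ (o : Nat) → Type₀
inferred type:
  Nat → Type₁


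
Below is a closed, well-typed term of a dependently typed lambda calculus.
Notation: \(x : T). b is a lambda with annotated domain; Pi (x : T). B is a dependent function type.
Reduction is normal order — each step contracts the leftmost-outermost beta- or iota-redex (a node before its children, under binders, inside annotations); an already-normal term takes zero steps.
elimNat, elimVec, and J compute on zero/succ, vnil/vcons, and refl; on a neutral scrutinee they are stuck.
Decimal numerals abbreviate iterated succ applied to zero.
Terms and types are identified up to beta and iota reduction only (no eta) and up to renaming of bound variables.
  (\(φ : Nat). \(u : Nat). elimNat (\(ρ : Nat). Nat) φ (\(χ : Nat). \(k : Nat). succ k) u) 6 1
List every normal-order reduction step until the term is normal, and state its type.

normal-order reduction sequence:
  (\(φ : Nat). \(u : Nat). elimNat (\(ρ : Nat). Nat) φ (\(χ : Nat). \(k : Nat). succ k) u) 6 1
  ~> (\(φ : Nat). elimNat (\(u : Nat). Nat) 6 (\(ρ : Nat). \(χ : Nat). succ χ) φ) 1
  ~> elimNat (\(φ : Nat). Nat) 6 (\(u : Nat). \(ρ : Nat). succ ρ) 1
  ~> (\(φ : Nat). \(u : Nat). succ u) 0 (elimNat (\(ρ : Nat). Nat) 6 (\(χ : Nat). \(k : Nat). succ k) 0)
  ~> (\(φ : Nat). succ φ) (elimNat (\(u : Nat). Nat) 6 (\(ρ : Nat). \(χ : Nat). succ χ) 0)
  ~> succ (elimNat (\(φ : Nat). Nat) 6 (\(u : Nat). \(ρ : Nat). succ ρ) 0)
  ~> 7
inferred type:
  Nat


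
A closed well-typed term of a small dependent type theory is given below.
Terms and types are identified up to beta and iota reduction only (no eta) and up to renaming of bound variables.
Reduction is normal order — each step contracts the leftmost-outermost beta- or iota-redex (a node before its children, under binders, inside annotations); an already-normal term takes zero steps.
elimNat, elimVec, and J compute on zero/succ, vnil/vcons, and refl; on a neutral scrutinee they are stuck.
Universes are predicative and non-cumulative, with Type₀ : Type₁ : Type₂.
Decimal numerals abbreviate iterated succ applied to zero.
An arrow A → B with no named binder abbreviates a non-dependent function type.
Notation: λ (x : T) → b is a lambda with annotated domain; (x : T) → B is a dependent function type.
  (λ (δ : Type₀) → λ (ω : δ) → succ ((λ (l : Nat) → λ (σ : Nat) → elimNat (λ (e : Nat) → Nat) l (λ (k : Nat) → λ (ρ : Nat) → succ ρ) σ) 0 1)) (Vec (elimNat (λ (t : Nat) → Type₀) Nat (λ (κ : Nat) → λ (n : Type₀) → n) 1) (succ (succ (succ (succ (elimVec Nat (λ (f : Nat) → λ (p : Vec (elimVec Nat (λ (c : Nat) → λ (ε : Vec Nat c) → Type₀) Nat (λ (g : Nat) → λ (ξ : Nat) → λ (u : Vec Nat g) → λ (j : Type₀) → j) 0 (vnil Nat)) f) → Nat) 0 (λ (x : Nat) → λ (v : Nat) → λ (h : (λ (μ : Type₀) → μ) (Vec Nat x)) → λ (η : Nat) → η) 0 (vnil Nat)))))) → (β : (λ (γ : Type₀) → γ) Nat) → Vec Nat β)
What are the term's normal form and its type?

normal form:
  λ (δ : Vec Nat 4 → (ω : Nat) → Vec Nat ω) → 2
the term's type:
  (Vec Nat 4 → (δ : Nat) → Vec Nat δ) → Nat


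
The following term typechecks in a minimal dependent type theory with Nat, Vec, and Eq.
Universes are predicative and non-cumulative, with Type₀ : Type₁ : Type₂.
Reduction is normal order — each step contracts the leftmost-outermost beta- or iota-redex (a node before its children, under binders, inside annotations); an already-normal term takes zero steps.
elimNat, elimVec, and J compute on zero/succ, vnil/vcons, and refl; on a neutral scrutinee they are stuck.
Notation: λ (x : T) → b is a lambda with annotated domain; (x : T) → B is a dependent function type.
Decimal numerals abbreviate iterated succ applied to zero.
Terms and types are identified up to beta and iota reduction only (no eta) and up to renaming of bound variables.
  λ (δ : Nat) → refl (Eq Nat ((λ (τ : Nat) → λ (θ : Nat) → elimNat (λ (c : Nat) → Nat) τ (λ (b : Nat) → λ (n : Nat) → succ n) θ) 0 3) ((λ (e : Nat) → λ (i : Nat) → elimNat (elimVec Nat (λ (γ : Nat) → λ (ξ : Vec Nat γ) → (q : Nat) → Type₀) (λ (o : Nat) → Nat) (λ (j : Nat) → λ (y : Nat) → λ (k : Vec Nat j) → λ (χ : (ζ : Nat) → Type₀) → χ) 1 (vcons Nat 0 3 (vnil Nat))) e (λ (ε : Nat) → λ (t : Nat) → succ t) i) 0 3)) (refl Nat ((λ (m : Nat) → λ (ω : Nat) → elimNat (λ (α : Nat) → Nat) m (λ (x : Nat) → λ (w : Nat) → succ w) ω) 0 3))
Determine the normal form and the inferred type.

resulting normal form:
  λ (δ : Nat) → refl (Eq Nat 3 3) (refl Nat 3)
type:
  (δ : Nat) → Eq (Eq Nat 3 3) (refl Nat 3) (refl Nat 3)


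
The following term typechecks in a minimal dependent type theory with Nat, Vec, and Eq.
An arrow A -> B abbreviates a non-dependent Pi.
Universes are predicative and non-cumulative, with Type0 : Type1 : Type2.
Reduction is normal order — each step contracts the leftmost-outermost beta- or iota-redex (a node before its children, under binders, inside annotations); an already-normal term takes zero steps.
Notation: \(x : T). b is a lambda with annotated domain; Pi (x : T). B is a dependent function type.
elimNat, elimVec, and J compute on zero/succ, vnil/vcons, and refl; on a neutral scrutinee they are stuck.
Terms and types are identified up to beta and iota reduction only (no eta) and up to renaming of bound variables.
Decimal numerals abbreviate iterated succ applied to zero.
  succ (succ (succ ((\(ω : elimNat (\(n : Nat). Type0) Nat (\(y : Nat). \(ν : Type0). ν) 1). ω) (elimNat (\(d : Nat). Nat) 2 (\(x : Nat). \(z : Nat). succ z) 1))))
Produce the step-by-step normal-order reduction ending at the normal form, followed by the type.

normal-order reduction:
  succ (succ (succ ((\(ω : elimNat (\(n : Nat). Type0) Nat (\(y : Nat). \(ν : Type0). ν) 1). ω) (elimNat (\(d : Nat). Nat) 2 (\(x : Nat). \(z : Nat). succ z) 1))))
  ~> succ (succ (succ (elimNat (\(ω : Nat). Nat) 2 (\(n : Nat). \(y : Nat). succ y) 1)))
  ~> succ (succ (succ ((\(ω : Nat). \(n : Nat). succ n) 0 (elimNat (\(y : Nat). Nat) 2 (\(ν : Nat). \(d : Nat). succ d) 0))))
  ~> succ (succ (succ ((\(ω : Nat). succ ω) (elimNat (\(n : Nat). Nat) 2 (\(y : Nat). \(ν : Nat). succ ν) 0))))
  ~> succ (succ (succ (succ (elimNat (\(ω : Nat). Nat) 2 (\(n : Nat). \(y : Nat). succ y) 0))))
  ~> 6
the term's type:
  Nat


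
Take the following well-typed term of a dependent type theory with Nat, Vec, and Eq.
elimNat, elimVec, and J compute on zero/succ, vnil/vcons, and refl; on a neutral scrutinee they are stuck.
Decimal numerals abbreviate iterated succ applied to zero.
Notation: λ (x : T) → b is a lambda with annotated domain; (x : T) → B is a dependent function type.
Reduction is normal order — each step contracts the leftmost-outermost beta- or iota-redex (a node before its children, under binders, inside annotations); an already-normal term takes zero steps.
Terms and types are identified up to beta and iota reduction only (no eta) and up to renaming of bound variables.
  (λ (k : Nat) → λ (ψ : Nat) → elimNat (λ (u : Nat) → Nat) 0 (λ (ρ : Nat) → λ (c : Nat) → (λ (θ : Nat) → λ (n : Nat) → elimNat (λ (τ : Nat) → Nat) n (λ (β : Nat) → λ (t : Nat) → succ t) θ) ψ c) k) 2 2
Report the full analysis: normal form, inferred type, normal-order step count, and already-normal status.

resulting normal form:
  4
inferred type:
  Nat
steps to reach normal form (normal order): 27
started in normal form: no
first contracted redex: a beta-redex


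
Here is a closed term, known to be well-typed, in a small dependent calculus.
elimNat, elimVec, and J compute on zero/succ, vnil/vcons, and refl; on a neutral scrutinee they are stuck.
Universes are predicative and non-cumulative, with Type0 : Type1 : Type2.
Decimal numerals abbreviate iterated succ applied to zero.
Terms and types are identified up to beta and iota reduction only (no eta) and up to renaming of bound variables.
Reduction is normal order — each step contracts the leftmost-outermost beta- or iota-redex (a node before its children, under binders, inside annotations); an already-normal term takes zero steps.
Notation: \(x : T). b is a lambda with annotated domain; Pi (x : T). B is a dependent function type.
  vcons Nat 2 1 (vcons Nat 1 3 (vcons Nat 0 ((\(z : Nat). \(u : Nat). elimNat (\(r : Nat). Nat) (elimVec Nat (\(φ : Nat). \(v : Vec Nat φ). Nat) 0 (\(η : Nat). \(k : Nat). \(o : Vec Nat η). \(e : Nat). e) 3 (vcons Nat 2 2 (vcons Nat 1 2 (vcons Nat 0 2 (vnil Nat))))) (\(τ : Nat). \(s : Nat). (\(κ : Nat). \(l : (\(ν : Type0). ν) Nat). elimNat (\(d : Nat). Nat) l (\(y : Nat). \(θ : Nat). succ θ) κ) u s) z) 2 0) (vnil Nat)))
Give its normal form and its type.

resulting normal form:
  vcons Nat 2 1 (vcons Nat 1 3 (vcons Nat 0 0 (vnil Nat)))
the term's type:
  Vec Nat 3
observation: the first redex contracted is a beta-redex; the normal form is reached in 31 normal-order steps.


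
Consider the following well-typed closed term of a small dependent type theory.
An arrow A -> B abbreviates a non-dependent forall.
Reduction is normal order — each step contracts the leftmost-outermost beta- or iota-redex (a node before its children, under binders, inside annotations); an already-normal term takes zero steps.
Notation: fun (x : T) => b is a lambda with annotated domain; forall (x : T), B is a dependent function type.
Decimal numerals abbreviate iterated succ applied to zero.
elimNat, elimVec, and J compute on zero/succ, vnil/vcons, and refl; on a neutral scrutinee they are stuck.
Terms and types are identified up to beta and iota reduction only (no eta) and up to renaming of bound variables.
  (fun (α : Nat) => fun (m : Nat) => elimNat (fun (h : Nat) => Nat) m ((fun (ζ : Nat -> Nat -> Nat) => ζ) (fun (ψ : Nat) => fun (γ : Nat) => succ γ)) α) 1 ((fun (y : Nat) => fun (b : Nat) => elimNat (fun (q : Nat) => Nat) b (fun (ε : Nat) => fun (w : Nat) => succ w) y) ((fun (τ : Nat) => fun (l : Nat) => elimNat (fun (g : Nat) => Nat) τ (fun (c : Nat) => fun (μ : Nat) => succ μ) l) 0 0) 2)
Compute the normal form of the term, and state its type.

resulting normal form:
  3
type:
  Nat


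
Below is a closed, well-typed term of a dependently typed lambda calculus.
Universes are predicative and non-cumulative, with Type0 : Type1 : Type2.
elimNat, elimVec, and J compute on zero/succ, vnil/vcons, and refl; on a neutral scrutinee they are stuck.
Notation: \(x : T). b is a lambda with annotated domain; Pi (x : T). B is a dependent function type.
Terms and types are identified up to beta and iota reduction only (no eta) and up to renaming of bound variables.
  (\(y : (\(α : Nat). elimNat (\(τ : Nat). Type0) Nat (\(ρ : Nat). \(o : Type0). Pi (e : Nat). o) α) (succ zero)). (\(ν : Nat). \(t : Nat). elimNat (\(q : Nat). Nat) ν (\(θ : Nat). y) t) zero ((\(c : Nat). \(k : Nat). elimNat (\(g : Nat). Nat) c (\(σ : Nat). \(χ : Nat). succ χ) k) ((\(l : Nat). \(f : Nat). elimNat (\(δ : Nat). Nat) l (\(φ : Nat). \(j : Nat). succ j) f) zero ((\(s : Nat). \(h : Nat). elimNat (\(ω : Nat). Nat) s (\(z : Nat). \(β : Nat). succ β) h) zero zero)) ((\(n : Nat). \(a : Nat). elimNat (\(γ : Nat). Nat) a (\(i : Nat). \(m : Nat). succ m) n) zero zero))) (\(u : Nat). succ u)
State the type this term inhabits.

the term's type:
  Nat


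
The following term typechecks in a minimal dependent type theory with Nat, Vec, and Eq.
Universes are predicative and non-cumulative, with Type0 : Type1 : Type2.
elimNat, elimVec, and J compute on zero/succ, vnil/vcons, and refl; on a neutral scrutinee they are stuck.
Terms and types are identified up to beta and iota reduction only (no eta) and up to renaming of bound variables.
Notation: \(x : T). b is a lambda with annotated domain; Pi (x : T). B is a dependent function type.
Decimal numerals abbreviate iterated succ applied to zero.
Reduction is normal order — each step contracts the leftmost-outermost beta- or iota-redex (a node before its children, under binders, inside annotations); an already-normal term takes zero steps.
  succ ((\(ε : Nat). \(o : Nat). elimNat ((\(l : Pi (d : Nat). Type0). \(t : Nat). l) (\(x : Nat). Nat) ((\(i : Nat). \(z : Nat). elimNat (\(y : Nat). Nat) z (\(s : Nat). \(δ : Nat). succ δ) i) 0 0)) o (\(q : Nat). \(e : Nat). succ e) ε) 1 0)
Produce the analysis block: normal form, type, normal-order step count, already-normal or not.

normal form:
  2
inferred type:
  Nat
normal-order step count: 6
term was already normal: no
first redex: a beta-redex


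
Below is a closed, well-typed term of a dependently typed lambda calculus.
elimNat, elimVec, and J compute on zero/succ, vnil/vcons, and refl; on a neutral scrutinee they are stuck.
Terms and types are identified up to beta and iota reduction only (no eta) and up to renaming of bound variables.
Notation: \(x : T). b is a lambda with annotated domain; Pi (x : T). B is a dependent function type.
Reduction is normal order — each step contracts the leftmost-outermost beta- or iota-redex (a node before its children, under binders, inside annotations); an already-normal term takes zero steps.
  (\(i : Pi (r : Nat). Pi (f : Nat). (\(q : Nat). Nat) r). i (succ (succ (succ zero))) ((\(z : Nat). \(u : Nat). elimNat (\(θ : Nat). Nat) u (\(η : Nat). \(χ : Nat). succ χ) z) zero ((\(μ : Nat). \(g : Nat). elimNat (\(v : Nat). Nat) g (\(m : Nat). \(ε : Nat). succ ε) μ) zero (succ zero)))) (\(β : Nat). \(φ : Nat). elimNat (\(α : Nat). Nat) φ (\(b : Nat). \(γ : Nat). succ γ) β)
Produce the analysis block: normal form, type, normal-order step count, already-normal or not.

resulting normal form:
  succ (succ (succ (succ zero)))
type:
  Nat
normal-order step count: 19
started in normal form: no
first contracted redex: a beta-redex


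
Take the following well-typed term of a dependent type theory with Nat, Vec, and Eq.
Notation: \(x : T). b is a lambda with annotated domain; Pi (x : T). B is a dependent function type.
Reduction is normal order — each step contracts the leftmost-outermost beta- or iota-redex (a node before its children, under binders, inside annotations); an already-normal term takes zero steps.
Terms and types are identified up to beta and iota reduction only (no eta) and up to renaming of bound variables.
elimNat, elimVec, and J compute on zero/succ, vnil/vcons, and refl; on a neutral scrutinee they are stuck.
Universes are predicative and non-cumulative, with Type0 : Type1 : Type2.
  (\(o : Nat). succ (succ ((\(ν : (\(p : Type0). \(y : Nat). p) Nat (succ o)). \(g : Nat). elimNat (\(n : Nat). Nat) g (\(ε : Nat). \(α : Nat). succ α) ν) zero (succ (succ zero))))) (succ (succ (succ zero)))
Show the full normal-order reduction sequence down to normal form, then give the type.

normal-order reduction sequence:
  (\(o : Nat). succ (succ ((\(ν : (\(p : Type0). \(y : Nat). p) Nat (succ o)). \(g : Nat). elimNat (\(n : Nat). Nat) g (\(ε : Nat). \(α : Nat). succ α) ν) zero (succ (succ zero))))) (succ (succ (succ zero)))
  ~> succ (succ ((\(o : (\(ν : Type0). \(p : Nat). ν) Nat (succ (succ (succ (succ zero))))). \(y : Nat). elimNat (\(g : Nat). Nat) y (\(n : Nat). \(ε : Nat). succ ε) o) zero (succ (succ zero))))
  ~> succ (succ ((\(o : Nat). elimNat (\(ν : Nat). Nat) o (\(p : Nat). \(y : Nat). succ y) zero) (succ (succ zero))))
  ~> succ (succ (elimNat (\(o : Nat). Nat) (succ (succ zero)) (\(ν : Nat). \(p : Nat). succ p) zero))
  ~> succ (succ (succ (succ zero)))
inferred type:
  Nat


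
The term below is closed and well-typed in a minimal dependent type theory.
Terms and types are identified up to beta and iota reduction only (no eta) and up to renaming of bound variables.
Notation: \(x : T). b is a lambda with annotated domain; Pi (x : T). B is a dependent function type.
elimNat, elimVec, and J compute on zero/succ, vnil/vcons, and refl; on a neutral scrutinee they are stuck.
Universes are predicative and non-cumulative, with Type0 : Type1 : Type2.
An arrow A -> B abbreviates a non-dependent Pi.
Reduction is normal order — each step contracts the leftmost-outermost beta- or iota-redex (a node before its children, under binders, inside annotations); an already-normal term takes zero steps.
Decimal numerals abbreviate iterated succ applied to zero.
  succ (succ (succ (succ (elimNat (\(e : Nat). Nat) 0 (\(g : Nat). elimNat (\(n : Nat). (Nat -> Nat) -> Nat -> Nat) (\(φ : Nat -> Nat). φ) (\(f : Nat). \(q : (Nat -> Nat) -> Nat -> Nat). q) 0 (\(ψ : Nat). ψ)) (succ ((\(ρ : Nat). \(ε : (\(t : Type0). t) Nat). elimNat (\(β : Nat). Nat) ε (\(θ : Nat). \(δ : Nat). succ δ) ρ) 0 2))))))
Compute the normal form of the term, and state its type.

normal form:
  4
type:
  Nat
observation: the leftmost-outermost redex is an elimNat iota-redex, and normalization takes 17 steps.


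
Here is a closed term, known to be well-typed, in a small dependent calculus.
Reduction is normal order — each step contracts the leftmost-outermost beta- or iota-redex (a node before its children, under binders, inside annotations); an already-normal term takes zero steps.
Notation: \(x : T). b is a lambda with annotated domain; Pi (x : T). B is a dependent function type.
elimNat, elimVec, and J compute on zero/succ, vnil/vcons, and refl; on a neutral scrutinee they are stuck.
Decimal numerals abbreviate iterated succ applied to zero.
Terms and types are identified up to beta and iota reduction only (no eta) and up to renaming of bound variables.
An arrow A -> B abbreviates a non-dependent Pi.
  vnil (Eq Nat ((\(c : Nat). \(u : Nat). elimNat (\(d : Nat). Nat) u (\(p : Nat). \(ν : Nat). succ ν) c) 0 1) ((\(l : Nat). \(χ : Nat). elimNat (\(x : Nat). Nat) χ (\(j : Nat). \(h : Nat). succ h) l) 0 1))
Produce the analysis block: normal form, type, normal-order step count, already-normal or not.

reduced normal form:
  vnil (Eq Nat 1 1)
the term's type:
  Vec (Eq Nat 1 1) 0
normal-order step count: 6
started in normal form: no
first contracted redex: a beta-redex
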